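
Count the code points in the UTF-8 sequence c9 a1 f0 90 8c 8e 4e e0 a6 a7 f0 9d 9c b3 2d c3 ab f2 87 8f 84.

Byte at offset 0: 0xC9 = 11001001 → 2-byte char (#1). Advance 2.
Byte at offset 2: 0xF0 = 11110000 → 4-byte char (#2). Advance 4.
Byte at offset 6: 0x4E = 01001110 → 1-byte char (#3). Advance 1.
Byte at offset 7: 0xE0 = 11100000 → 3-byte char (#4). Advance 3.
Byte at offset 10: 0xF0 = 11110000 → 4-byte char (#5). Advance 4.
Byte at offset 14: 0x2D = 00101101 → 1-byte char (#6). Advance 1.
Byte at offset 15: 0xC3 = 11000011 → 2-byte char (#7). Advance 2.
Byte at offset 17: 0xF2 = 11110010 → 4-byte char (#8). Advance 4.
Reached end at offset 21 after 8 code points.

8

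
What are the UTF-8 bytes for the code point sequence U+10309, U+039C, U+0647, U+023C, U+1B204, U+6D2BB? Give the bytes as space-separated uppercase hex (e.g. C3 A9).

U+10309: 4-byte form → F0 90 8C 89.
U+039C: 2-byte form → CE 9C.
U+0647: 2-byte form → D9 87.
U+023C: 2-byte form → C8 BC.
U+1B204: 4-byte form → F0 9B 88 84.
U+6D2BB: 4-byte form → F1 AD 8A BB.
Concatenated (18 bytes): F0 90 8C 89 CE 9C D9 87 C8 BC F0 9B 88 84 F1 AD 8A BB.

F0 90 8C 89 CE 9C D9 87 C8 BC F0 9B 88 84 F1 AD 8A BB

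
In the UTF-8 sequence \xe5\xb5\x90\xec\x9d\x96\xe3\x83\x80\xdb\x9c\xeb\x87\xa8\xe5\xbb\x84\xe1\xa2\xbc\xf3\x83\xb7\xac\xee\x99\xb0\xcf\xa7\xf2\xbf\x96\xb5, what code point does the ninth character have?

U+E670

Offset 0: leading byte 0xE5 = 11100101 → 3-byte char #1 = E5 B5 90.
Offset 3: leading byte 0xEC = 11101100 → 3-byte char #2 = EC 9D 96.
Offset 6: leading byte 0xE3 = 11100011 → 3-byte char #3 = E3 83 80.
Offset 9: leading byte 0xDB = 11011011 → 2-byte char #4 = DB 9C.
Offset 11: leading byte 0xEB = 11101011 → 3-byte char #5 = EB 87 A8.
Offset 14: leading byte 0xE5 = 11100101 → 3-byte char #6 = E5 BB 84.
Offset 17: leading byte 0xE1 = 11100001 → 3-byte char #7 = E1 A2 BC.
Offset 20: leading byte 0xF3 = 11110011 → 4-byte char #8 = F3 83 B7 AC.
Offset 24: leading byte 0xEE = 11101110 → 3-byte char #9 = EE 99 B0.
Leading byte 0xEE = 11101110 matches 1110xxxx → 3-byte sequence.
Byte 1: 0xEE = 11101110, payload 1110 (4 bits).
Byte 2: 0x99 = 10011001 (10xxxxxx ✓), payload 011001.
Byte 3: 0xB0 = 10110000 (10xxxxxx ✓), payload 110000.
Concatenate: 1110011001110000 = 0xE670 (16 bits → U+E670).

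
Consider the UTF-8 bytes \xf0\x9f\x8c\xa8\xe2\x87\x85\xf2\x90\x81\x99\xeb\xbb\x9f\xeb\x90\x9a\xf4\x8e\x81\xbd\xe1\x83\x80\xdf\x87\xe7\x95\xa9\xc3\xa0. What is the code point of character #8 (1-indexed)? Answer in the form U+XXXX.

U+07C7

Offset 0: leading byte 0xF0 = 11110000 → 4-byte char #1 = F0 9F 8C A8.
Offset 4: leading byte 0xE2 = 11100010 → 3-byte char #2 = E2 87 85.
Offset 7: leading byte 0xF2 = 11110010 → 4-byte char #3 = F2 90 81 99.
Offset 11: leading byte 0xEB = 11101011 → 3-byte char #4 = EB BB 9F.
Offset 14: leading byte 0xEB = 11101011 → 3-byte char #5 = EB 90 9A.
Offset 17: leading byte 0xF4 = 11110100 → 4-byte char #6 = F4 8E 81 BD.
Offset 21: leading byte 0xE1 = 11100001 → 3-byte char #7 = E1 83 80.
Offset 24: leading byte 0xDF = 11011111 → 2-byte char #8 = DF 87.
Leading byte 0xDF = 11011111 matches 110xxxxx → 2-byte sequence.
Byte 1: 0xDF = 11011111, payload 11111 (5 bits).
Byte 2: 0x87 = 10000111 (10xxxxxx ✓), payload 000111.
Concatenate: 11111000111 = 0x7C7 (11 bits → U+07C7).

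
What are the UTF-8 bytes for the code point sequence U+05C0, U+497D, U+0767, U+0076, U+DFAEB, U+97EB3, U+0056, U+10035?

U+05C0: 2-byte form → D7 80.
U+497D: 3-byte form → E4 A5 BD.
U+0767: 2-byte form → DD A7.
U+0076: 1-byte form → 76.
U+DFAEB: 4-byte form → F3 9F AB AB.
U+97EB3: 4-byte form → F2 97 BA B3.
U+0056: 1-byte form → 56.
U+10035: 4-byte form → F0 90 80 B5.
Concatenated (21 bytes): D7 80 E4 A5 BD DD A7 76 F3 9F AB AB F2 97 BA B3 56 F0 90 80 B5.

D7 80 E4 A5 BD DD A7 76 F3 9F AB AB F2 97 BA B3 56 F0 90 80 B5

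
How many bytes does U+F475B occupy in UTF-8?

U+F475B = 0xF475B. UTF-8 uses 1 byte below 0x80, 2 below 0x800, 3 below 0x10000, 4 up to 0x10FFFF. 0xF475B is in U+10000–U+10FFFF → 4 bytes.

4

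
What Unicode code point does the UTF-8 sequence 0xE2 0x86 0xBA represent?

U+21BA

Leading byte 0xE2 = 11100010 matches 1110xxxx → 3-byte sequence.
Byte 1: 0xE2 = 11100010, payload 0010 (4 bits).
Byte 2: 0x86 = 10000110 (10xxxxxx ✓), payload 000110.
Byte 3: 0xBA = 10111010 (10xxxxxx ✓), payload 111010.
Concatenate: 0010000110111010 = 0x21BA (16 bits → U+21BA).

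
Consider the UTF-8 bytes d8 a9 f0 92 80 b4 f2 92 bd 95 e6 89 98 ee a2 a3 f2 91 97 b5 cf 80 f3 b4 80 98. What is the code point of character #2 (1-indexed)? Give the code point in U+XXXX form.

Offset 0: leading byte 0xD8 = 11011000 → 2-byte char #1 = D8 A9.
Offset 2: leading byte 0xF0 = 11110000 → 4-byte char #2 = F0 92 80 B4.
Leading byte 0xF0 = 11110000 matches 11110xxx → 4-byte sequence.
Byte 1: 0xF0 = 11110000, payload 000 (3 bits).
Byte 2: 0x92 = 10010010 (10xxxxxx ✓), payload 010010.
Byte 3: 0x80 = 10000000 (10xxxxxx ✓), payload 000000.
Byte 4: 0xB4 = 10110100 (10xxxxxx ✓), payload 110100.
Concatenate: 000010010000000110100 = 0x12034 (21 bits → U+12034).

U+12034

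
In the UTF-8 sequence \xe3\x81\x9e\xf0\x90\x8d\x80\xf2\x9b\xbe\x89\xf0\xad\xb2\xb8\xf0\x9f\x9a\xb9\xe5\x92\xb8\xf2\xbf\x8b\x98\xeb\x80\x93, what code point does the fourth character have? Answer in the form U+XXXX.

U+2DCB8

Offset 0: leading byte 0xE3 = 11100011 → 3-byte char #1 = E3 81 9E.
Offset 3: leading byte 0xF0 = 11110000 → 4-byte char #2 = F0 90 8D 80.
Offset 7: leading byte 0xF2 = 11110010 → 4-byte char #3 = F2 9B BE 89.
Offset 11: leading byte 0xF0 = 11110000 → 4-byte char #4 = F0 AD B2 B8.
Leading byte 0xF0 = 11110000 matches 11110xxx → 4-byte sequence.
Byte 1: 0xF0 = 11110000, payload 000 (3 bits).
Byte 2: 0xAD = 10101101 (10xxxxxx ✓), payload 101101.
Byte 3: 0xB2 = 10110010 (10xxxxxx ✓), payload 110010.
Byte 4: 0xB8 = 10111000 (10xxxxxx ✓), payload 111000.
Concatenate: 000101101110010111000 = 0x2DCB8 (21 bits → U+2DCB8).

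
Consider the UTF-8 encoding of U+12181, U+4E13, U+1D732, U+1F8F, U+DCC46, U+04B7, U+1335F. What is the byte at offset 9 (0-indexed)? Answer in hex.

0x9C

U+12181 → 4-byte form F0 92 86 81 at offsets 0–3.
U+4E13 → 3-byte form E4 B8 93 at offsets 4–6.
U+1D732 → 4-byte form F0 9D 9C B2 at offsets 7–10.
Offset 9 falls in char 3's range; it's byte 3 of F0 9D 9C B2 = 0x9C.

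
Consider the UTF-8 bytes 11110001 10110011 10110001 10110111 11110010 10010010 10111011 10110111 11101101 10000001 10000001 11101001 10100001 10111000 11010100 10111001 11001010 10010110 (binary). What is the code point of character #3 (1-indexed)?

U+D041

Offset 0: leading byte 0xF1 = 11110001 → 4-byte char #1 = F1 B3 B1 B7.
Offset 4: leading byte 0xF2 = 11110010 → 4-byte char #2 = F2 92 BB B7.
Offset 8: leading byte 0xED = 11101101 → 3-byte char #3 = ED 81 81.
Leading byte 0xED = 11101101 matches 1110xxxx → 3-byte sequence.
Byte 1: 0xED = 11101101, payload 1101 (4 bits).
Byte 2: 0x81 = 10000001 (10xxxxxx ✓), payload 000001.
Byte 3: 0x81 = 10000001 (10xxxxxx ✓), payload 000001.
Concatenate: 1101000001000001 = 0xD041 (16 bits → U+D041).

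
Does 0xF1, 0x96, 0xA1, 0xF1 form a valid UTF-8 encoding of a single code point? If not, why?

Leading byte 0xF1 = 11110001 → 4-byte form.
Byte 4 is 0xF1 = 11110001, which is not 10xxxxxx — expected a continuation byte.

invalid (non-continuation byte where continuation expected)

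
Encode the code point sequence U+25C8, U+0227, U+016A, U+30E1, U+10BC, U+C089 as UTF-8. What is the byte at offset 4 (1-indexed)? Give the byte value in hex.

1-indexed offset 4 is 0-indexed offset 3.
U+25C8 → 3-byte form E2 97 88 at offsets 0–2.
U+0227 → 2-byte form C8 A7 at offsets 3–4.
Offset 3 falls in char 2's range; it's byte 1 of C8 A7 = 0xC8.

0xC8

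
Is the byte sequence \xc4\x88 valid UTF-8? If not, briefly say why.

Leading byte 0xC4 = 11000100 → 2-byte form.
Continuation bytes 0x88=10001000 all match 10xxxxxx.
Decoded value 0x108 is ≥ 0x80 (shortest form) and not a surrogate.

valid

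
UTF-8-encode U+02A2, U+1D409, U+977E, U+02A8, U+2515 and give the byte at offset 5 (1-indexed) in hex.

1-indexed offset 5 is 0-indexed offset 4.
U+02A2 → 2-byte form CA A2 at offsets 0–1.
U+1D409 → 4-byte form F0 9D 90 89 at offsets 2–5.
Offset 4 falls in char 2's range; it's byte 3 of F0 9D 90 89 = 0x90.

0x90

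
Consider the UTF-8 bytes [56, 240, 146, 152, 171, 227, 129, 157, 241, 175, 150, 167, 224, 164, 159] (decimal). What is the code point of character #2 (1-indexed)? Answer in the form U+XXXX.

U+1262B

Offset 0: leading byte 0x38 = 00111000 → 1-byte char #1 = 38.
Offset 1: leading byte 0xF0 = 11110000 → 4-byte char #2 = F0 92 98 AB.
Leading byte 0xF0 = 11110000 matches 11110xxx → 4-byte sequence.
Byte 1: 0xF0 = 11110000, payload 000 (3 bits).
Byte 2: 0x92 = 10010010 (10xxxxxx ✓), payload 010010.
Byte 3: 0x98 = 10011000 (10xxxxxx ✓), payload 011000.
Byte 4: 0xAB = 10101011 (10xxxxxx ✓), payload 101011.
Concatenate: 000010010011000101011 = 0x1262B (21 bits → U+1262B).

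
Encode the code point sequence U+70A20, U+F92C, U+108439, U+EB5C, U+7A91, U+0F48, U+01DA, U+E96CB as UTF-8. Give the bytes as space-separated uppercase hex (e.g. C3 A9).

F1 B0 A8 A0 EF A4 AC F4 88 90 B9 EE AD 9C E7 AA 91 E0 BD 88 C7 9A F3 A9 9B 8B

U+70A20: 4-byte form → F1 B0 A8 A0.
U+F92C: 3-byte form → EF A4 AC.
U+108439: 4-byte form → F4 88 90 B9.
U+EB5C: 3-byte form → EE AD 9C.
U+7A91: 3-byte form → E7 AA 91.
U+0F48: 3-byte form → E0 BD 88.
U+01DA: 2-byte form → C7 9A.
U+E96CB: 4-byte form → F3 A9 9B 8B.
Concatenated (26 bytes): F1 B0 A8 A0 EF A4 AC F4 88 90 B9 EE AD 9C E7 AA 91 E0 BD 88 C7 9A F3 A9 9B 8B.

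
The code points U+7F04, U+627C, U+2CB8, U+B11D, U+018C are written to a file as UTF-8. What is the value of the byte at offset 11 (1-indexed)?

0x84

1-indexed offset 11 is 0-indexed offset 10.
U+7F04 → 3-byte form E7 BC 84 at offsets 0–2.
U+627C → 3-byte form E6 89 BC at offsets 3–5.
U+2CB8 → 3-byte form E2 B2 B8 at offsets 6–8.
U+B11D → 3-byte form EB 84 9D at offsets 9–11.
Offset 10 falls in char 4's range; it's byte 2 of EB 84 9D = 0x84.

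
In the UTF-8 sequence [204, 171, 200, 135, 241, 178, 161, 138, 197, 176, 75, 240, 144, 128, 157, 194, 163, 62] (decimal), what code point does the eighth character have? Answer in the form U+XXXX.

U+003E

Offset 0: leading byte 0xCC = 11001100 → 2-byte char #1 = CC AB.
Offset 2: leading byte 0xC8 = 11001000 → 2-byte char #2 = C8 87.
Offset 4: leading byte 0xF1 = 11110001 → 4-byte char #3 = F1 B2 A1 8A.
Offset 8: leading byte 0xC5 = 11000101 → 2-byte char #4 = C5 B0.
Offset 10: leading byte 0x4B = 01001011 → 1-byte char #5 = 4B.
Offset 11: leading byte 0xF0 = 11110000 → 4-byte char #6 = F0 90 80 9D.
Offset 15: leading byte 0xC2 = 11000010 → 2-byte char #7 = C2 A3.
Offset 17: leading byte 0x3E = 00111110 → 1-byte char #8 = 3E.
Leading byte 0x3E = 00111110 matches 0xxxxxxx → 1-byte sequence.
Byte 1: 0x3E = 00111110, payload 0111110 (7 bits).
Concatenate: 0111110 = 0x3E (7 bits → U+003E).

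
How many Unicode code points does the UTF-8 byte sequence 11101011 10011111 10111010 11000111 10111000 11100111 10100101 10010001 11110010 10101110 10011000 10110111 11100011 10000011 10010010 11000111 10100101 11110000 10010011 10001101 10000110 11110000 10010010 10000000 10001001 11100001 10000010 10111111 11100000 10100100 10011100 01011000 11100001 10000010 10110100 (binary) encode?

12

Byte at offset 0: 0xEB = 11101011 → 3-byte char (#1). Advance 3.
Byte at offset 3: 0xC7 = 11000111 → 2-byte char (#2). Advance 2.
Byte at offset 5: 0xE7 = 11100111 → 3-byte char (#3). Advance 3.
Byte at offset 8: 0xF2 = 11110010 → 4-byte char (#4). Advance 4.
Byte at offset 12: 0xE3 = 11100011 → 3-byte char (#5). Advance 3.
Byte at offset 15: 0xC7 = 11000111 → 2-byte char (#6). Advance 2.
Byte at offset 17: 0xF0 = 11110000 → 4-byte char (#7). Advance 4.
Byte at offset 21: 0xF0 = 11110000 → 4-byte char (#8). Advance 4.
Byte at offset 25: 0xE1 = 11100001 → 3-byte char (#9). Advance 3.
Byte at offset 28: 0xE0 = 11100000 → 3-byte char (#10). Advance 3.
Byte at offset 31: 0x58 = 01011000 → 1-byte char (#11). Advance 1.
Byte at offset 32: 0xE1 = 11100001 → 3-byte char (#12). Advance 3.
Reached end at offset 35 after 12 code points.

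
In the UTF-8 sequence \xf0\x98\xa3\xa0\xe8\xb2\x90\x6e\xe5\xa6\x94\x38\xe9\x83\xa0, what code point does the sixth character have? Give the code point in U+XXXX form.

U+90E0

Offset 0: leading byte 0xF0 = 11110000 → 4-byte char #1 = F0 98 A3 A0.
Offset 4: leading byte 0xE8 = 11101000 → 3-byte char #2 = E8 B2 90.
Offset 7: leading byte 0x6E = 01101110 → 1-byte char #3 = 6E.
Offset 8: leading byte 0xE5 = 11100101 → 3-byte char #4 = E5 A6 94.
Offset 11: leading byte 0x38 = 00111000 → 1-byte char #5 = 38.
Offset 12: leading byte 0xE9 = 11101001 → 3-byte char #6 = E9 83 A0.
Leading byte 0xE9 = 11101001 matches 1110xxxx → 3-byte sequence.
Byte 1: 0xE9 = 11101001, payload 1001 (4 bits).
Byte 2: 0x83 = 10000011 (10xxxxxx ✓), payload 000011.
Byte 3: 0xA0 = 10100000 (10xxxxxx ✓), payload 100000.
Concatenate: 1001000011100000 = 0x90E0 (16 bits → U+90E0).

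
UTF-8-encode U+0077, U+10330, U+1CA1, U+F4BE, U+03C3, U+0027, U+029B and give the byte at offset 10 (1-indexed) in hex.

1-indexed offset 10 is 0-indexed offset 9.
U+0077 → 1-byte form 77 at offsets 0–0.
U+10330 → 4-byte form F0 90 8C B0 at offsets 1–4.
U+1CA1 → 3-byte form E1 B2 A1 at offsets 5–7.
U+F4BE → 3-byte form EF 92 BE at offsets 8–10.
Offset 9 falls in char 4's range; it's byte 2 of EF 92 BE = 0x92.

0x92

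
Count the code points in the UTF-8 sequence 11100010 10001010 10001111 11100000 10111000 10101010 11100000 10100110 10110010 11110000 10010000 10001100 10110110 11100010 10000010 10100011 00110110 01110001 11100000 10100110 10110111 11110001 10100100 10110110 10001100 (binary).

Byte at offset 0: 0xE2 = 11100010 → 3-byte char (#1). Advance 3.
Byte at offset 3: 0xE0 = 11100000 → 3-byte char (#2). Advance 3.
Byte at offset 6: 0xE0 = 11100000 → 3-byte char (#3). Advance 3.
Byte at offset 9: 0xF0 = 11110000 → 4-byte char (#4). Advance 4.
Byte at offset 13: 0xE2 = 11100010 → 3-byte char (#5). Advance 3.
Byte at offset 16: 0x36 = 00110110 → 1-byte char (#6). Advance 1.
Byte at offset 17: 0x71 = 01110001 → 1-byte char (#7). Advance 1.
Byte at offset 18: 0xE0 = 11100000 → 3-byte char (#8). Advance 3.
Byte at offset 21: 0xF1 = 11110001 → 4-byte char (#9). Advance 4.
Reached end at offset 25 after 9 code points.

9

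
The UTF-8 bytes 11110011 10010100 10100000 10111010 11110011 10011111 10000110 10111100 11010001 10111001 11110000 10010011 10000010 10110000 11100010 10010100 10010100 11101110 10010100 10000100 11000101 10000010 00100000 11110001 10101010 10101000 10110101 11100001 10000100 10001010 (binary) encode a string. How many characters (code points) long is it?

10

Byte at offset 0: 0xF3 = 11110011 → 4-byte char (#1). Advance 4.
Byte at offset 4: 0xF3 = 11110011 → 4-byte char (#2). Advance 4.
Byte at offset 8: 0xD1 = 11010001 → 2-byte char (#3). Advance 2.
Byte at offset 10: 0xF0 = 11110000 → 4-byte char (#4). Advance 4.
Byte at offset 14: 0xE2 = 11100010 → 3-byte char (#5). Advance 3.
Byte at offset 17: 0xEE = 11101110 → 3-byte char (#6). Advance 3.
Byte at offset 20: 0xC5 = 11000101 → 2-byte char (#7). Advance 2.
Byte at offset 22: 0x20 = 00100000 → 1-byte char (#8). Advance 1.
Byte at offset 23: 0xF1 = 11110001 → 4-byte char (#9). Advance 4.
Byte at offset 27: 0xE1 = 11100001 → 3-byte char (#10). Advance 3.
Reached end at offset 30 after 10 code points.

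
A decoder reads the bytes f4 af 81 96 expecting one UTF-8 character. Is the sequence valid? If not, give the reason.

invalid (encodes a value above U+10FFFF)

Leading byte 0xF4 = 11110100 → 4-byte form.
Payload = 0x12F056, which exceeds U+10FFFF, the maximum Unicode code point. (Leading bytes F5–FF, or F4 followed by ≥ 0x90, are invalid.)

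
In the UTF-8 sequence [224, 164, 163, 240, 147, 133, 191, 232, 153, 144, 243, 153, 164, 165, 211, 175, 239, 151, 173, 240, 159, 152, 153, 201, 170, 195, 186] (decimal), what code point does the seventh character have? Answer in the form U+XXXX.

Offset 0: leading byte 0xE0 = 11100000 → 3-byte char #1 = E0 A4 A3.
Offset 3: leading byte 0xF0 = 11110000 → 4-byte char #2 = F0 93 85 BF.
Offset 7: leading byte 0xE8 = 11101000 → 3-byte char #3 = E8 99 90.
Offset 10: leading byte 0xF3 = 11110011 → 4-byte char #4 = F3 99 A4 A5.
Offset 14: leading byte 0xD3 = 11010011 → 2-byte char #5 = D3 AF.
Offset 16: leading byte 0xEF = 11101111 → 3-byte char #6 = EF 97 AD.
Offset 19: leading byte 0xF0 = 11110000 → 4-byte char #7 = F0 9F 98 99.
Leading byte 0xF0 = 11110000 matches 11110xxx → 4-byte sequence.
Byte 1: 0xF0 = 11110000, payload 000 (3 bits).
Byte 2: 0x9F = 10011111 (10xxxxxx ✓), payload 011111.
Byte 3: 0x98 = 10011000 (10xxxxxx ✓), payload 011000.
Byte 4: 0x99 = 10011001 (10xxxxxx ✓), payload 011001.
Concatenate: 000011111011000011001 = 0x1F619 (21 bits → U+1F619).

U+1F619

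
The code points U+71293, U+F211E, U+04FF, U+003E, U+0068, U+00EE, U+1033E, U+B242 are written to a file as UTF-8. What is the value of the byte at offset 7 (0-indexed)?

U+71293 → 4-byte form F1 B1 8A 93 at offsets 0–3.
U+F211E → 4-byte form F3 B2 84 9E at offsets 4–7.
Offset 7 falls in char 2's range; it's byte 4 of F3 B2 84 9E = 0x9E.

0x9E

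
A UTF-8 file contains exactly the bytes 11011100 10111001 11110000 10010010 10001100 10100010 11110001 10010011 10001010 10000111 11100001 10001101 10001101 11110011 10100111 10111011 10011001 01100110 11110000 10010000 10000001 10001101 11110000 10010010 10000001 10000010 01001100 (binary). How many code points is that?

9

Byte at offset 0: 0xDC = 11011100 → 2-byte char (#1). Advance 2.
Byte at offset 2: 0xF0 = 11110000 → 4-byte char (#2). Advance 4.
Byte at offset 6: 0xF1 = 11110001 → 4-byte char (#3). Advance 4.
Byte at offset 10: 0xE1 = 11100001 → 3-byte char (#4). Advance 3.
Byte at offset 13: 0xF3 = 11110011 → 4-byte char (#5). Advance 4.
Byte at offset 17: 0x66 = 01100110 → 1-byte char (#6). Advance 1.
Byte at offset 18: 0xF0 = 11110000 → 4-byte char (#7). Advance 4.
Byte at offset 22: 0xF0 = 11110000 → 4-byte char (#8). Advance 4.
Byte at offset 26: 0x4C = 01001100 → 1-byte char (#9). Advance 1.
Reached end at offset 27 after 9 code points.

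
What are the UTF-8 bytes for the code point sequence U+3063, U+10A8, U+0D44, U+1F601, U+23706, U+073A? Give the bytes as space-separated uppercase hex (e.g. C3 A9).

U+3063: 3-byte form → E3 81 A3.
U+10A8: 3-byte form → E1 82 A8.
U+0D44: 3-byte form → E0 B5 84.
U+1F601: 4-byte form → F0 9F 98 81.
U+23706: 4-byte form → F0 A3 9C 86.
U+073A: 2-byte form → DC BA.
Concatenated (19 bytes): E3 81 A3 E1 82 A8 E0 B5 84 F0 9F 98 81 F0 A3 9C 86 DC BA.

E3 81 A3 E1 82 A8 E0 B5 84 F0 9F 98 81 F0 A3 9C 86 DC BA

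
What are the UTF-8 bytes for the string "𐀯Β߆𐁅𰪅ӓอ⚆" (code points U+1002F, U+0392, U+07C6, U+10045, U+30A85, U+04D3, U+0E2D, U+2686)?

F0 90 80 AF CE 92 DF 86 F0 90 81 85 F0 B0 AA 85 D3 93 E0 B8 AD E2 9A 86

U+1002F: 4-byte form → F0 90 80 AF.
U+0392: 2-byte form → CE 92.
U+07C6: 2-byte form → DF 86.
U+10045: 4-byte form → F0 90 81 85.
U+30A85: 4-byte form → F0 B0 AA 85.
U+04D3: 2-byte form → D3 93.
U+0E2D: 3-byte form → E0 B8 AD.
U+2686: 3-byte form → E2 9A 86.
Concatenated (24 bytes): F0 90 80 AF CE 92 DF 86 F0 90 81 85 F0 B0 AA 85 D3 93 E0 B8 AD E2 9A 86.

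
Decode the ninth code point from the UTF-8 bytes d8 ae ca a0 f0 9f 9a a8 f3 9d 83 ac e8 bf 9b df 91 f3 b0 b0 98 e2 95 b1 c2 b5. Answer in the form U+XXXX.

U+00B5

Offset 0: leading byte 0xD8 = 11011000 → 2-byte char #1 = D8 AE.
Offset 2: leading byte 0xCA = 11001010 → 2-byte char #2 = CA A0.
Offset 4: leading byte 0xF0 = 11110000 → 4-byte char #3 = F0 9F 9A A8.
Offset 8: leading byte 0xF3 = 11110011 → 4-byte char #4 = F3 9D 83 AC.
Offset 12: leading byte 0xE8 = 11101000 → 3-byte char #5 = E8 BF 9B.
Offset 15: leading byte 0xDF = 11011111 → 2-byte char #6 = DF 91.
Offset 17: leading byte 0xF3 = 11110011 → 4-byte char #7 = F3 B0 B0 98.
Offset 21: leading byte 0xE2 = 11100010 → 3-byte char #8 = E2 95 B1.
Offset 24: leading byte 0xC2 = 11000010 → 2-byte char #9 = C2 B5.
Leading byte 0xC2 = 11000010 matches 110xxxxx → 2-byte sequence.
Byte 1: 0xC2 = 11000010, payload 00010 (5 bits).
Byte 2: 0xB5 = 10110101 (10xxxxxx ✓), payload 110101.
Concatenate: 00010110101 = 0xB5 (11 bits → U+00B5).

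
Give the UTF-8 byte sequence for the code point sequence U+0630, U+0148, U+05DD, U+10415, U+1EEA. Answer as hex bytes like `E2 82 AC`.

U+0630: 2-byte form → D8 B0.
U+0148: 2-byte form → C5 88.
U+05DD: 2-byte form → D7 9D.
U+10415: 4-byte form → F0 90 90 95.
U+1EEA: 3-byte form → E1 BB AA.
Concatenated (13 bytes): D8 B0 C5 88 D7 9D F0 90 90 95 E1 BB AA.

D8 B0 C5 88 D7 9D F0 90 90 95 E1 BB AA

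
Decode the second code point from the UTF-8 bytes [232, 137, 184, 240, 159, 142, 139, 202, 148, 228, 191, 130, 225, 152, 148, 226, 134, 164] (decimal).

U+1F38B

Offset 0: leading byte 0xE8 = 11101000 → 3-byte char #1 = E8 89 B8.
Offset 3: leading byte 0xF0 = 11110000 → 4-byte char #2 = F0 9F 8E 8B.
Leading byte 0xF0 = 11110000 matches 11110xxx → 4-byte sequence.
Byte 1: 0xF0 = 11110000, payload 000 (3 bits).
Byte 2: 0x9F = 10011111 (10xxxxxx ✓), payload 011111.
Byte 3: 0x8E = 10001110 (10xxxxxx ✓), payload 001110.
Byte 4: 0x8B = 10001011 (10xxxxxx ✓), payload 001011.
Concatenate: 000011111001110001011 = 0x1F38B (21 bits → U+1F38B).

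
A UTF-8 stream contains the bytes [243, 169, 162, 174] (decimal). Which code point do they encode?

U+E98AE

Leading byte 0xF3 = 11110011 matches 11110xxx → 4-byte sequence.
Byte 1: 0xF3 = 11110011, payload 011 (3 bits).
Byte 2: 0xA9 = 10101001 (10xxxxxx ✓), payload 101001.
Byte 3: 0xA2 = 10100010 (10xxxxxx ✓), payload 100010.
Byte 4: 0xAE = 10101110 (10xxxxxx ✓), payload 101110.
Concatenate: 011101001100010101110 = 0xE98AE (21 bits → U+E98AE).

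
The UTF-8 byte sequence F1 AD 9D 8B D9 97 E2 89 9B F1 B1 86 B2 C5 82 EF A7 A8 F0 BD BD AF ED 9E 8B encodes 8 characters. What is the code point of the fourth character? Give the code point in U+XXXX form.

U+711B2

Offset 0: leading byte 0xF1 = 11110001 → 4-byte char #1 = F1 AD 9D 8B.
Offset 4: leading byte 0xD9 = 11011001 → 2-byte char #2 = D9 97.
Offset 6: leading byte 0xE2 = 11100010 → 3-byte char #3 = E2 89 9B.
Offset 9: leading byte 0xF1 = 11110001 → 4-byte char #4 = F1 B1 86 B2.
Leading byte 0xF1 = 11110001 matches 11110xxx → 4-byte sequence.
Byte 1: 0xF1 = 11110001, payload 001 (3 bits).
Byte 2: 0xB1 = 10110001 (10xxxxxx ✓), payload 110001.
Byte 3: 0x86 = 10000110 (10xxxxxx ✓), payload 000110.
Byte 4: 0xB2 = 10110010 (10xxxxxx ✓), payload 110010.
Concatenate: 001110001000110110010 = 0x711B2 (21 bits → U+711B2).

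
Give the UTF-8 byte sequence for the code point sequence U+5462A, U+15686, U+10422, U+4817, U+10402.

U+5462A: 4-byte form → F1 94 98 AA.
U+15686: 4-byte form → F0 95 9A 86.
U+10422: 4-byte form → F0 90 90 A2.
U+4817: 3-byte form → E4 A0 97.
U+10402: 4-byte form → F0 90 90 82.
Concatenated (19 bytes): F1 94 98 AA F0 95 9A 86 F0 90 90 A2 E4 A0 97 F0 90 90 82.

F1 94 98 AA F0 95 9A 86 F0 90 90 A2 E4 A0 97 F0 90 90 82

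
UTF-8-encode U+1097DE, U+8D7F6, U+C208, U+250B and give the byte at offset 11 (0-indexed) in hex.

U+1097DE → 4-byte form F4 89 9F 9E at offsets 0–3.
U+8D7F6 → 4-byte form F2 8D 9F B6 at offsets 4–7.
U+C208 → 3-byte form EC 88 88 at offsets 8–10.
U+250B → 3-byte form E2 94 8B at offsets 11–13.
Offset 11 falls in char 4's range; it's byte 1 of E2 94 8B = 0xE2.

0xE2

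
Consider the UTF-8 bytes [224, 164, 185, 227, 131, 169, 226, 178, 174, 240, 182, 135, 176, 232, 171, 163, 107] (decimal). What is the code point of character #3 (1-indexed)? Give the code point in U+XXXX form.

U+2CAE

Offset 0: leading byte 0xE0 = 11100000 → 3-byte char #1 = E0 A4 B9.
Offset 3: leading byte 0xE3 = 11100011 → 3-byte char #2 = E3 83 A9.
Offset 6: leading byte 0xE2 = 11100010 → 3-byte char #3 = E2 B2 AE.
Leading byte 0xE2 = 11100010 matches 1110xxxx → 3-byte sequence.
Byte 1: 0xE2 = 11100010, payload 0010 (4 bits).
Byte 2: 0xB2 = 10110010 (10xxxxxx ✓), payload 110010.
Byte 3: 0xAE = 10101110 (10xxxxxx ✓), payload 101110.
Concatenate: 0010110010101110 = 0x2CAE (16 bits → U+2CAE).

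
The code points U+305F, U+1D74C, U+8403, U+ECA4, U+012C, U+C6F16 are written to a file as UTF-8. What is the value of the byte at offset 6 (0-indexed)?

0x8C

U+305F → 3-byte form E3 81 9F at offsets 0–2.
U+1D74C → 4-byte form F0 9D 9D 8C at offsets 3–6.
Offset 6 falls in char 2's range; it's byte 4 of F0 9D 9D 8C = 0x8C.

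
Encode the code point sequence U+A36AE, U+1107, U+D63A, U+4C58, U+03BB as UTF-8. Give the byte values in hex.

U+A36AE: 4-byte form → F2 A3 9A AE.
U+1107: 3-byte form → E1 84 87.
U+D63A: 3-byte form → ED 98 BA.
U+4C58: 3-byte form → E4 B1 98.
U+03BB: 2-byte form → CE BB.
Concatenated (15 bytes): F2 A3 9A AE E1 84 87 ED 98 BA E4 B1 98 CE BB.

F2 A3 9A AE E1 84 87 ED 98 BA E4 B1 98 CE BB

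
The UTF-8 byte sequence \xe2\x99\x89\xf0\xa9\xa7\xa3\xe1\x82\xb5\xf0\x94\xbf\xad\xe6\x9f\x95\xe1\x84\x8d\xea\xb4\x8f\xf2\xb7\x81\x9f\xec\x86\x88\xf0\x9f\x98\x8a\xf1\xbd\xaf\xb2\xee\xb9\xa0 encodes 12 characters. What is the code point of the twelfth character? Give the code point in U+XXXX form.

U+EE60

Offset 0: leading byte 0xE2 = 11100010 → 3-byte char #1 = E2 99 89.
Offset 3: leading byte 0xF0 = 11110000 → 4-byte char #2 = F0 A9 A7 A3.
Offset 7: leading byte 0xE1 = 11100001 → 3-byte char #3 = E1 82 B5.
Offset 10: leading byte 0xF0 = 11110000 → 4-byte char #4 = F0 94 BF AD.
Offset 14: leading byte 0xE6 = 11100110 → 3-byte char #5 = E6 9F 95.
Offset 17: leading byte 0xE1 = 11100001 → 3-byte char #6 = E1 84 8D.
Offset 20: leading byte 0xEA = 11101010 → 3-byte char #7 = EA B4 8F.
Offset 23: leading byte 0xF2 = 11110010 → 4-byte char #8 = F2 B7 81 9F.
Offset 27: leading byte 0xEC = 11101100 → 3-byte char #9 = EC 86 88.
Offset 30: leading byte 0xF0 = 11110000 → 4-byte char #10 = F0 9F 98 8A.
Offset 34: leading byte 0xF1 = 11110001 → 4-byte char #11 = F1 BD AF B2.
Offset 38: leading byte 0xEE = 11101110 → 3-byte char #12 = EE B9 A0.
Leading byte 0xEE = 11101110 matches 1110xxxx → 3-byte sequence.
Byte 1: 0xEE = 11101110, payload 1110 (4 bits).
Byte 2: 0xB9 = 10111001 (10xxxxxx ✓), payload 111001.
Byte 3: 0xA0 = 10100000 (10xxxxxx ✓), payload 100000.
Concatenate: 1110111001100000 = 0xEE60 (16 bits → U+EE60).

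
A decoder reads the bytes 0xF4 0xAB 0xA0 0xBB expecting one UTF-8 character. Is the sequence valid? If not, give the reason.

invalid (encodes a value above U+10FFFF)

Leading byte 0xF4 = 11110100 → 4-byte form.
Payload = 0x12B83B, which exceeds U+10FFFF, the maximum Unicode code point. (Leading bytes F5–FF, or F4 followed by ≥ 0x90, are invalid.)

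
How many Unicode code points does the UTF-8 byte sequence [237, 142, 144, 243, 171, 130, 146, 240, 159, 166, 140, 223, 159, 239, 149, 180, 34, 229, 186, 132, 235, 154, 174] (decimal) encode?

Byte at offset 0: 0xED = 11101101 → 3-byte char (#1). Advance 3.
Byte at offset 3: 0xF3 = 11110011 → 4-byte char (#2). Advance 4.
Byte at offset 7: 0xF0 = 11110000 → 4-byte char (#3). Advance 4.
Byte at offset 11: 0xDF = 11011111 → 2-byte char (#4). Advance 2.
Byte at offset 13: 0xEF = 11101111 → 3-byte char (#5). Advance 3.
Byte at offset 16: 0x22 = 00100010 → 1-byte char (#6). Advance 1.
Byte at offset 17: 0xE5 = 11100101 → 3-byte char (#7). Advance 3.
Byte at offset 20: 0xEB = 11101011 → 3-byte char (#8). Advance 3.
Reached end at offset 23 after 8 code points.

8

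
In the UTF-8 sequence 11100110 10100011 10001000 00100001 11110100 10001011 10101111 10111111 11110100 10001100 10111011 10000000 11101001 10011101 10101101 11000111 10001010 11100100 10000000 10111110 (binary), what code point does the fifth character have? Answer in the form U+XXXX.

U+976D

Offset 0: leading byte 0xE6 = 11100110 → 3-byte char #1 = E6 A3 88.
Offset 3: leading byte 0x21 = 00100001 → 1-byte char #2 = 21.
Offset 4: leading byte 0xF4 = 11110100 → 4-byte char #3 = F4 8B AF BF.
Offset 8: leading byte 0xF4 = 11110100 → 4-byte char #4 = F4 8C BB 80.
Offset 12: leading byte 0xE9 = 11101001 → 3-byte char #5 = E9 9D AD.
Leading byte 0xE9 = 11101001 matches 1110xxxx → 3-byte sequence.
Byte 1: 0xE9 = 11101001, payload 1001 (4 bits).
Byte 2: 0x9D = 10011101 (10xxxxxx ✓), payload 011101.
Byte 3: 0xAD = 10101101 (10xxxxxx ✓), payload 101101.
Concatenate: 1001011101101101 = 0x976D (16 bits → U+976D).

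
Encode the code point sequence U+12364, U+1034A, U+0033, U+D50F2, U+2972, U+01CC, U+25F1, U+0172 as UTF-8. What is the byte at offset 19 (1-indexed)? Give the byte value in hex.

1-indexed offset 19 is 0-indexed offset 18.
U+12364 → 4-byte form F0 92 8D A4 at offsets 0–3.
U+1034A → 4-byte form F0 90 8D 8A at offsets 4–7.
U+0033 → 1-byte form 33 at offsets 8–8.
U+D50F2 → 4-byte form F3 95 83 B2 at offsets 9–12.
U+2972 → 3-byte form E2 A5 B2 at offsets 13–15.
U+01CC → 2-byte form C7 8C at offsets 16–17.
U+25F1 → 3-byte form E2 97 B1 at offsets 18–20.
Offset 18 falls in char 7's range; it's byte 1 of E2 97 B1 = 0xE2.

0xE2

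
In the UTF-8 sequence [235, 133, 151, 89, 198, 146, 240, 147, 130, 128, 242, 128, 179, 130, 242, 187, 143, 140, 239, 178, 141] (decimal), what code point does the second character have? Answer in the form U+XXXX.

U+0059

Offset 0: leading byte 0xEB = 11101011 → 3-byte char #1 = EB 85 97.
Offset 3: leading byte 0x59 = 01011001 → 1-byte char #2 = 59.
Leading byte 0x59 = 01011001 matches 0xxxxxxx → 1-byte sequence.
Byte 1: 0x59 = 01011001, payload 1011001 (7 bits).
Concatenate: 1011001 = 0x59 (7 bits → U+0059).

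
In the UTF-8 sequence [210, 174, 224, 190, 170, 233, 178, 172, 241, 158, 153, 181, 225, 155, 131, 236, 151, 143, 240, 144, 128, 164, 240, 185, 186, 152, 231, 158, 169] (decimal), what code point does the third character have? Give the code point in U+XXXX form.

U+9CAC

Offset 0: leading byte 0xD2 = 11010010 → 2-byte char #1 = D2 AE.
Offset 2: leading byte 0xE0 = 11100000 → 3-byte char #2 = E0 BE AA.
Offset 5: leading byte 0xE9 = 11101001 → 3-byte char #3 = E9 B2 AC.
Leading byte 0xE9 = 11101001 matches 1110xxxx → 3-byte sequence.
Byte 1: 0xE9 = 11101001, payload 1001 (4 bits).
Byte 2: 0xB2 = 10110010 (10xxxxxx ✓), payload 110010.
Byte 3: 0xAC = 10101100 (10xxxxxx ✓), payload 101100.
Concatenate: 1001110010101100 = 0x9CAC (16 bits → U+9CAC).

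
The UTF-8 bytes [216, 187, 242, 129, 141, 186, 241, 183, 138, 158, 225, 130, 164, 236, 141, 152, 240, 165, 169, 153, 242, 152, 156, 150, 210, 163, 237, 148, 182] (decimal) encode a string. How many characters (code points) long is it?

9

Byte at offset 0: 0xD8 = 11011000 → 2-byte char (#1). Advance 2.
Byte at offset 2: 0xF2 = 11110010 → 4-byte char (#2). Advance 4.
Byte at offset 6: 0xF1 = 11110001 → 4-byte char (#3). Advance 4.
Byte at offset 10: 0xE1 = 11100001 → 3-byte char (#4). Advance 3.
Byte at offset 13: 0xEC = 11101100 → 3-byte char (#5). Advance 3.
Byte at offset 16: 0xF0 = 11110000 → 4-byte char (#6). Advance 4.
Byte at offset 20: 0xF2 = 11110010 → 4-byte char (#7). Advance 4.
Byte at offset 24: 0xD2 = 11010010 → 2-byte char (#8). Advance 2.
Byte at offset 26: 0xED = 11101101 → 3-byte char (#9). Advance 3.
Reached end at offset 29 after 9 code points.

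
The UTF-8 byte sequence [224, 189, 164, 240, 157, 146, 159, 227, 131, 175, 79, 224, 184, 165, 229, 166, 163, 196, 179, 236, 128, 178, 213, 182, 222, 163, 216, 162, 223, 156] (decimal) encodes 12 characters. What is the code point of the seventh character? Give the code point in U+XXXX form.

U+0133

Offset 0: leading byte 0xE0 = 11100000 → 3-byte char #1 = E0 BD A4.
Offset 3: leading byte 0xF0 = 11110000 → 4-byte char #2 = F0 9D 92 9F.
Offset 7: leading byte 0xE3 = 11100011 → 3-byte char #3 = E3 83 AF.
Offset 10: leading byte 0x4F = 01001111 → 1-byte char #4 = 4F.
Offset 11: leading byte 0xE0 = 11100000 → 3-byte char #5 = E0 B8 A5.
Offset 14: leading byte 0xE5 = 11100101 → 3-byte char #6 = E5 A6 A3.
Offset 17: leading byte 0xC4 = 11000100 → 2-byte char #7 = C4 B3.
Leading byte 0xC4 = 11000100 matches 110xxxxx → 2-byte sequence.
Byte 1: 0xC4 = 11000100, payload 00100 (5 bits).
Byte 2: 0xB3 = 10110011 (10xxxxxx ✓), payload 110011.
Concatenate: 00100110011 = 0x133 (11 bits → U+0133).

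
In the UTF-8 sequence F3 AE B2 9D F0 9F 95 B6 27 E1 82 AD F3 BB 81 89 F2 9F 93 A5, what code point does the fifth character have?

Offset 0: leading byte 0xF3 = 11110011 → 4-byte char #1 = F3 AE B2 9D.
Offset 4: leading byte 0xF0 = 11110000 → 4-byte char #2 = F0 9F 95 B6.
Offset 8: leading byte 0x27 = 00100111 → 1-byte char #3 = 27.
Offset 9: leading byte 0xE1 = 11100001 → 3-byte char #4 = E1 82 AD.
Offset 12: leading byte 0xF3 = 11110011 → 4-byte char #5 = F3 BB 81 89.
Leading byte 0xF3 = 11110011 matches 11110xxx → 4-byte sequence.
Byte 1: 0xF3 = 11110011, payload 011 (3 bits).
Byte 2: 0xBB = 10111011 (10xxxxxx ✓), payload 111011.
Byte 3: 0x81 = 10000001 (10xxxxxx ✓), payload 000001.
Byte 4: 0x89 = 10001001 (10xxxxxx ✓), payload 001001.
Concatenate: 011111011000001001001 = 0xFB049 (21 bits → U+FB049).

U+FB049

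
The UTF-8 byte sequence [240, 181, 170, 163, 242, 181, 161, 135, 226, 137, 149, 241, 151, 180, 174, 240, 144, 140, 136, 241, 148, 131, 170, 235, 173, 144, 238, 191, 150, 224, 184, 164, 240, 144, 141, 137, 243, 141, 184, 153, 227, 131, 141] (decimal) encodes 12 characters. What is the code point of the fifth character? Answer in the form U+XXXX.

Offset 0: leading byte 0xF0 = 11110000 → 4-byte char #1 = F0 B5 AA A3.
Offset 4: leading byte 0xF2 = 11110010 → 4-byte char #2 = F2 B5 A1 87.
Offset 8: leading byte 0xE2 = 11100010 → 3-byte char #3 = E2 89 95.
Offset 11: leading byte 0xF1 = 11110001 → 4-byte char #4 = F1 97 B4 AE.
Offset 15: leading byte 0xF0 = 11110000 → 4-byte char #5 = F0 90 8C 88.
Leading byte 0xF0 = 11110000 matches 11110xxx → 4-byte sequence.
Byte 1: 0xF0 = 11110000, payload 000 (3 bits).
Byte 2: 0x90 = 10010000 (10xxxxxx ✓), payload 010000.
Byte 3: 0x8C = 10001100 (10xxxxxx ✓), payload 001100.
Byte 4: 0x88 = 10001000 (10xxxxxx ✓), payload 001000.
Concatenate: 000010000001100001000 = 0x10308 (21 bits → U+10308).

U+10308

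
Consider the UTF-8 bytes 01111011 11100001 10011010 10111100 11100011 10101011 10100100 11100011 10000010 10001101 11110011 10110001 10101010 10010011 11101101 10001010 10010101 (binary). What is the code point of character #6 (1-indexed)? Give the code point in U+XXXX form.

Offset 0: leading byte 0x7B = 01111011 → 1-byte char #1 = 7B.
Offset 1: leading byte 0xE1 = 11100001 → 3-byte char #2 = E1 9A BC.
Offset 4: leading byte 0xE3 = 11100011 → 3-byte char #3 = E3 AB A4.
Offset 7: leading byte 0xE3 = 11100011 → 3-byte char #4 = E3 82 8D.
Offset 10: leading byte 0xF3 = 11110011 → 4-byte char #5 = F3 B1 AA 93.
Offset 14: leading byte 0xED = 11101101 → 3-byte char #6 = ED 8A 95.
Leading byte 0xED = 11101101 matches 1110xxxx → 3-byte sequence.
Byte 1: 0xED = 11101101, payload 1101 (4 bits).
Byte 2: 0x8A = 10001010 (10xxxxxx ✓), payload 001010.
Byte 3: 0x95 = 10010101 (10xxxxxx ✓), payload 010101.
Concatenate: 1101001010010101 = 0xD295 (16 bits → U+D295).

U+D295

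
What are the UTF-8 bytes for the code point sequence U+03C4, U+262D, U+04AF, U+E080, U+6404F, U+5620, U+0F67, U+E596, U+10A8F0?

CF 84 E2 98 AD D2 AF EE 82 80 F1 A4 81 8F E5 98 A0 E0 BD A7 EE 96 96 F4 8A A3 B0

U+03C4: 2-byte form → CF 84.
U+262D: 3-byte form → E2 98 AD.
U+04AF: 2-byte form → D2 AF.
U+E080: 3-byte form → EE 82 80.
U+6404F: 4-byte form → F1 A4 81 8F.
U+5620: 3-byte form → E5 98 A0.
U+0F67: 3-byte form → E0 BD A7.
U+E596: 3-byte form → EE 96 96.
U+10A8F0: 4-byte form → F4 8A A3 B0.
Concatenated (27 bytes): CF 84 E2 98 AD D2 AF EE 82 80 F1 A4 81 8F E5 98 A0 E0 BD A7 EE 96 96 F4 8A A3 B0.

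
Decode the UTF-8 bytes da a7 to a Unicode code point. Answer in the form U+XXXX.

U+06A7

Leading byte 0xDA = 11011010 matches 110xxxxx → 2-byte sequence.
Byte 1: 0xDA = 11011010, payload 11010 (5 bits).
Byte 2: 0xA7 = 10100111 (10xxxxxx ✓), payload 100111.
Concatenate: 11010100111 = 0x6A7 (11 bits → U+06A7).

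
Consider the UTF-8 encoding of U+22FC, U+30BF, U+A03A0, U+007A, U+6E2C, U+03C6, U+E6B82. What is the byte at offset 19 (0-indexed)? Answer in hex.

0x82

U+22FC → 3-byte form E2 8B BC at offsets 0–2.
U+30BF → 3-byte form E3 82 BF at offsets 3–5.
U+A03A0 → 4-byte form F2 A0 8E A0 at offsets 6–9.
U+007A → 1-byte form 7A at offsets 10–10.
U+6E2C → 3-byte form E6 B8 AC at offsets 11–13.
U+03C6 → 2-byte form CF 86 at offsets 14–15.
U+E6B82 → 4-byte form F3 A6 AE 82 at offsets 16–19.
Offset 19 falls in char 7's range; it's byte 4 of F3 A6 AE 82 = 0x82.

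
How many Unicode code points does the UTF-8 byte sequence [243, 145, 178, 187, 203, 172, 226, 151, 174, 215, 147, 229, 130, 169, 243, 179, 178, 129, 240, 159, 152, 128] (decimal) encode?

Byte at offset 0: 0xF3 = 11110011 → 4-byte char (#1). Advance 4.
Byte at offset 4: 0xCB = 11001011 → 2-byte char (#2). Advance 2.
Byte at offset 6: 0xE2 = 11100010 → 3-byte char (#3). Advance 3.
Byte at offset 9: 0xD7 = 11010111 → 2-byte char (#4). Advance 2.
Byte at offset 11: 0xE5 = 11100101 → 3-byte char (#5). Advance 3.
Byte at offset 14: 0xF3 = 11110011 → 4-byte char (#6). Advance 4.
Byte at offset 18: 0xF0 = 11110000 → 4-byte char (#7). Advance 4.
Reached end at offset 22 after 7 code points.

7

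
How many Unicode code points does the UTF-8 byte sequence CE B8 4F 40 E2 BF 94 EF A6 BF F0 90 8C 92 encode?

Byte at offset 0: 0xCE = 11001110 → 2-byte char (#1). Advance 2.
Byte at offset 2: 0x4F = 01001111 → 1-byte char (#2). Advance 1.
Byte at offset 3: 0x40 = 01000000 → 1-byte char (#3). Advance 1.
Byte at offset 4: 0xE2 = 11100010 → 3-byte char (#4). Advance 3.
Byte at offset 7: 0xEF = 11101111 → 3-byte char (#5). Advance 3.
Byte at offset 10: 0xF0 = 11110000 → 4-byte char (#6). Advance 4.
Reached end at offset 14 after 6 code points.

6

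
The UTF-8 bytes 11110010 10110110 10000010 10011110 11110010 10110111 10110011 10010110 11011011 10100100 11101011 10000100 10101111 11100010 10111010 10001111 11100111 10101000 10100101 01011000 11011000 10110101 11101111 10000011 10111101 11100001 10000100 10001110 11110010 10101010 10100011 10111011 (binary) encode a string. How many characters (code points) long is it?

11

Byte at offset 0: 0xF2 = 11110010 → 4-byte char (#1). Advance 4.
Byte at offset 4: 0xF2 = 11110010 → 4-byte char (#2). Advance 4.
Byte at offset 8: 0xDB = 11011011 → 2-byte char (#3). Advance 2.
Byte at offset 10: 0xEB = 11101011 → 3-byte char (#4). Advance 3.
Byte at offset 13: 0xE2 = 11100010 → 3-byte char (#5). Advance 3.
Byte at offset 16: 0xE7 = 11100111 → 3-byte char (#6). Advance 3.
Byte at offset 19: 0x58 = 01011000 → 1-byte char (#7). Advance 1.
Byte at offset 20: 0xD8 = 11011000 → 2-byte char (#8). Advance 2.
Byte at offset 22: 0xEF = 11101111 → 3-byte char (#9). Advance 3.
Byte at offset 25: 0xE1 = 11100001 → 3-byte char (#10). Advance 3.
Byte at offset 28: 0xF2 = 11110010 → 4-byte char (#11). Advance 4.
Reached end at offset 32 after 11 code points.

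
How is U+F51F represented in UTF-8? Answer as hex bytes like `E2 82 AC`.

U+F51F = 0xF51F = 62751 decimal. In range U+0800–U+FFFF → 3-byte form: 1110xxxx 10xxxxxx 10xxxxxx.
Binary (16 bits): 1111010100011111.
Split 4+6+6: 1111 | 010100 | 011111.
Byte 1: 11101111 = 0xEF.
Byte 2: 10010100 = 0x94.
Byte 3: 10011111 = 0x9F.

EF 94 9F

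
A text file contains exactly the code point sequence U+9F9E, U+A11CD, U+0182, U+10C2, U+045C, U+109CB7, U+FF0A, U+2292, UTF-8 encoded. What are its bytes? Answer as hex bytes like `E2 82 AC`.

E9 BE 9E F2 A1 87 8D C6 82 E1 83 82 D1 9C F4 89 B2 B7 EF BC 8A E2 8A 92

U+9F9E: 3-byte form → E9 BE 9E.
U+A11CD: 4-byte form → F2 A1 87 8D.
U+0182: 2-byte form → C6 82.
U+10C2: 3-byte form → E1 83 82.
U+045C: 2-byte form → D1 9C.
U+109CB7: 4-byte form → F4 89 B2 B7.
U+FF0A: 3-byte form → EF BC 8A.
U+2292: 3-byte form → E2 8A 92.
Concatenated (24 bytes): E9 BE 9E F2 A1 87 8D C6 82 E1 83 82 D1 9C F4 89 B2 B7 EF BC 8A E2 8A 92.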